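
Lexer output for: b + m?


Scan left to right, longest-match per lexeme
Tokens: ID(b), OP(+), ID(m)


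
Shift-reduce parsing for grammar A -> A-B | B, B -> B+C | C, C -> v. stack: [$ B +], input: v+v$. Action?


no handle; shift 'v'
Action: shift


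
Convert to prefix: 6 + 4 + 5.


left-to-right (same/higher precedence on left): tree is (+ (+ 6 4) 5)
Prefix: + + 6 4 5


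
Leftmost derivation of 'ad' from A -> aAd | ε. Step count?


Derivation: A => aAd => ad
Steps: 2


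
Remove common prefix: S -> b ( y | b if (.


Common prefix: 'b'
Factored: S -> b S', S' -> ( y | if (


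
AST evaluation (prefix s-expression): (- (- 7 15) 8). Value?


Evaluate inner: (- 7 15) = -8
Evaluate root: (- -8 8) = -16
Result: -16


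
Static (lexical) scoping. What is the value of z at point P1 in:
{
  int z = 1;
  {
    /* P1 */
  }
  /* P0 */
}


P1's block does not declare z; resolves to the enclosing declaration at depth 0
z = 1


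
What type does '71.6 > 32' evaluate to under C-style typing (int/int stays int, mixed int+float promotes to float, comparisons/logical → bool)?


Operand types: float > int
Rule: comparison yields bool
Result type: bool


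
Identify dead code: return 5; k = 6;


statement follows a return and is unreachable
Dead: 'k = 6'


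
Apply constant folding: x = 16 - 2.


16 - 2 = 14 at compile time
Optimized: x = 14


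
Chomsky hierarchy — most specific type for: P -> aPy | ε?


Single nonterminal LHS, but a^n y^n is not regular
Classification: Type 2 (Context-Free)


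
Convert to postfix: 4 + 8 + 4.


Left to right (same or higher precedence on left)
Postfix: 4 8 + 4 +


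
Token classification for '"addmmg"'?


Pattern: double-quoted sequence
Type: STRING_LITERAL


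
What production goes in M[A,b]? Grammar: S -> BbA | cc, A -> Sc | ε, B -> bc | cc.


For [A, b]: 'b' ∈ FIRST(Sc)
Entry: A -> Sc


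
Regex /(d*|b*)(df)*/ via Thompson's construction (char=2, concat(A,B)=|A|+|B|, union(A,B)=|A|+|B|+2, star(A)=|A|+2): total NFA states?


Syntax tree has 4 char leaf(s), 1 union(s), 3 star(s)
chars contribute 4×2 = 8; each union adds +2; each star adds +2
Total: 8 + 2 + 6 = 16 states


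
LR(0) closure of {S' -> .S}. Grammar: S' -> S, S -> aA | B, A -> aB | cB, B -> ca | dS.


Start: S' -> .S
For each item with dot before a nonterminal B, add B -> .γ for every B-production
Closure: [S' -> .S, S -> .aA, S -> .B, B -> .ca, B -> .dS]


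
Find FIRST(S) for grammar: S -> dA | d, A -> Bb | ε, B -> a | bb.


Per alternative of S: FIRST(dA) = {d}; FIRST(d) = {d}
FIRST(S) = {d}


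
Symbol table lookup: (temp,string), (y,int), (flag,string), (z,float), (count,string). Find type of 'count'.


Lookup 'count' → type string


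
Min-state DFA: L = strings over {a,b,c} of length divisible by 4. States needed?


Track length mod 4: states 0..3, accept at 0
Minimal DFA: 4 states


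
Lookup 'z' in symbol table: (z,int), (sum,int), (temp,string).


Lookup 'z' → type int


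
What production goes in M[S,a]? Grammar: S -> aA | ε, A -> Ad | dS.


For [S, a]: 'a' ∈ FIRST(aA)
Entry: S -> aA


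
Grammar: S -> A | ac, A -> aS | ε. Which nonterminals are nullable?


A nonterminal is nullable iff some alternative derives ε (directly, or every symbol in it is nullable)
Nullable: {A, S}


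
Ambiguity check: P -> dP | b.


right-linear, alternatives start with distinct terminals 'd' vs 'b': unique leftmost derivation
Unambiguous


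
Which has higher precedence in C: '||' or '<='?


'<=' is relational (level 7); '||' is logical OR (level 1)
Higher level binds tighter
'<=' has higher precedence than '||'


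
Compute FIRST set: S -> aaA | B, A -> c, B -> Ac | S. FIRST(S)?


Per alternative of S: FIRST(aaA) = {a}; FIRST(B) = {a, c}
FIRST(S) = {a, c}


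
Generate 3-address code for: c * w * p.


Break into single-operator statements:
t1 = c * w
t2 = t1 * p


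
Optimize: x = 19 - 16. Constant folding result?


19 - 16 = 3 at compile time
Optimized: x = 3


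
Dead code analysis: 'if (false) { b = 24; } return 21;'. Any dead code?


condition is constant false, so the whole block is unreachable
Dead: 'if (false) { b = 24; }'


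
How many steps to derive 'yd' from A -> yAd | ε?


Derivation: A => yAd => yd
Steps: 2


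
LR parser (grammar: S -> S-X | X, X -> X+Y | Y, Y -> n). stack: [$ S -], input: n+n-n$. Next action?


no handle ('S-' is not any RHS); shift 'n'
Action: shift


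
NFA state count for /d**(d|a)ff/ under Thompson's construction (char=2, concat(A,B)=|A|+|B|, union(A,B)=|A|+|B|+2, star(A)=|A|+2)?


Syntax tree has 5 char leaf(s), 1 union(s), 2 star(s)
chars contribute 5×2 = 10; each union adds +2; each star adds +2
Total: 10 + 2 + 4 = 16 states


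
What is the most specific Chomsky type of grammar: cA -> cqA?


LHS has context (more than one symbol) and |LHS| ≤ |RHS|
Classification: Type 1 (Context-Sensitive)


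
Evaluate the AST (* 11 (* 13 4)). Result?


Evaluate inner: (* 13 4) = 52
Evaluate root: (* 11 52) = 572
Result: 572


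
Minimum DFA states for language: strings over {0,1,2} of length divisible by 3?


Track length mod 3: states 0..2, accept at 0
Minimal DFA: 3 states


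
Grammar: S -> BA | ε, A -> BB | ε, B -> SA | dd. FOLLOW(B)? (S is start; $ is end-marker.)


$ ∈ FOLLOW(S). For each A -> αBβ: add FIRST(β)\{ε} to FOLLOW(B); if β nullable, add FOLLOW(A).
FOLLOW(B) = {$, d}


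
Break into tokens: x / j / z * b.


Scan left to right, longest-match per lexeme
Tokens: ID(x), OP(/), ID(j), OP(/), ID(z), OP(*), ID(b)


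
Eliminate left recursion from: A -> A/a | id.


Left-recursive alternatives: A/a; non-recursive: id
Introduce A': A -> idA', A' -> /aA' | ε


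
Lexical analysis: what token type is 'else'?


Pattern: reserved word
Type: KEYWORD


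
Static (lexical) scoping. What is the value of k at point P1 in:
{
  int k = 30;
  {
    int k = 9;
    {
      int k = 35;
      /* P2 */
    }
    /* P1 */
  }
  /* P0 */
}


k declared in the same block as P1
k = 9


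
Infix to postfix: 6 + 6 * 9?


* has higher precedence, evaluate 6*9 first
Postfix: 6 6 9 * +


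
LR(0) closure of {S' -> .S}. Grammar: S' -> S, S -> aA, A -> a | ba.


Start: S' -> .S
For each item with dot before a nonterminal B, add B -> .γ for every B-production
Closure: [S' -> .S, S -> .aA]


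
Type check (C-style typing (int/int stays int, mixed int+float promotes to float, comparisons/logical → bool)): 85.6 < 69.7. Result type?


Operand types: float < float
Rule: comparison yields bool
Result type: bool


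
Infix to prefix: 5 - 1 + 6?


left-to-right (same/higher precedence on left): tree is (+ (- 5 1) 6)
Prefix: + - 5 1 6


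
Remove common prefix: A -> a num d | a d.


Common prefix: 'a'
Factored: A -> a A', A' -> num d | d


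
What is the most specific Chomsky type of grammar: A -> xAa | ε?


Single nonterminal LHS, but x^n a^n is not regular
Classification: Type 2 (Context-Free)


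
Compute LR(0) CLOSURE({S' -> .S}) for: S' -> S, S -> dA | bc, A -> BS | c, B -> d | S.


Start: S' -> .S
For each item with dot before a nonterminal B, add B -> .γ for every B-production
Closure: [S' -> .S, S -> .dA, S -> .bc]


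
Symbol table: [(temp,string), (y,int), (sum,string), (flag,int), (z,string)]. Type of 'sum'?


Lookup 'sum' → type string


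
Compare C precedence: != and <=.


'<=' is relational (level 7); '!=' is equality (level 6)
Higher level binds tighter
'<=' has higher precedence than '!='


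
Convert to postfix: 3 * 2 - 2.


Left to right (same or higher precedence on left)
Postfix: 3 2 * 2 -


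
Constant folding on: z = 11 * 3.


11 * 3 = 33 at compile time
Optimized: z = 33


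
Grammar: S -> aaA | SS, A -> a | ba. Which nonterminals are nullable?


A nonterminal is nullable iff some alternative derives ε (directly, or every symbol in it is nullable)
Nullable: {}


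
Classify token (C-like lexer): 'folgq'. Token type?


Pattern: letter/underscore followed by alphanumerics, not a keyword
Type: IDENTIFIER


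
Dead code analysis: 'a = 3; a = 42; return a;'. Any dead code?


first assignment to a is overwritten before any read
Dead: 'a = 3'


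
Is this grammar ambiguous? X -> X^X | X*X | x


'x^x*x' has two parse trees (no precedence encoded between ^ and *)
Ambiguous


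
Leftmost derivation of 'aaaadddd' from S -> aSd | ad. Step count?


Derivation: S => aSd => aaSdd => aaaSddd => aaaadddd
Steps: 4


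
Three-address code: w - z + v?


Break into single-operator statements:
t1 = w - z
t2 = t1 + v


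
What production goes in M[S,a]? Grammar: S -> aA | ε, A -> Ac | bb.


For [S, a]: 'a' ∈ FIRST(aA)
Entry: S -> aA


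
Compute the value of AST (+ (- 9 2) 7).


Evaluate inner: (- 9 2) = 7
Evaluate root: (+ 7 7) = 14
Result: 14


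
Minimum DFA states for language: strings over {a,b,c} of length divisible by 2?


Track length mod 2: states 0..1, accept at 0
Minimal DFA: 2 states


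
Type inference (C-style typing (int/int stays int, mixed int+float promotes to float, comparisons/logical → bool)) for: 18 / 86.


Operand types: int / int
Rule: mixed int/float promotes to float; int/int stays int
Result type: int


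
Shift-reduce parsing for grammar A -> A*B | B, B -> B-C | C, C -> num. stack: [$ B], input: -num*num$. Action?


shift '-' to continue B -> B-C
Action: shift


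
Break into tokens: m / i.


Scan left to right, longest-match per lexeme
Tokens: ID(m), OP(/), ID(i)


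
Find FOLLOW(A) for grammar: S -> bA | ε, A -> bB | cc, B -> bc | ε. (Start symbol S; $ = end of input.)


$ ∈ FOLLOW(S). For each A -> αBβ: add FIRST(β)\{ε} to FOLLOW(B); if β nullable, add FOLLOW(A).
FOLLOW(A) = {$}


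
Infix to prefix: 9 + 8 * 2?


'*' binds tighter: tree is (+ 9 (* 8 2))
Prefix: + 9 * 8 2


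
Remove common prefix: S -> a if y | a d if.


Common prefix: 'a'
Factored: S -> a S', S' -> if y | d if


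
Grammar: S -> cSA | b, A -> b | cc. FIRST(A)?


Per alternative of A: FIRST(b) = {b}; FIRST(cc) = {c}
FIRST(A) = {b, c}


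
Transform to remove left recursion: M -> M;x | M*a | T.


Left-recursive alternatives: M;x, M*a; non-recursive: T
Introduce M': M -> TM', M' -> ;xM' | *aM' | ε


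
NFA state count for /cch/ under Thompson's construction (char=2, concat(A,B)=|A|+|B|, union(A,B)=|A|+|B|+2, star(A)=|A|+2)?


Syntax tree has 3 char leaf(s), 0 union(s), 0 star(s)
chars contribute 3×2 = 6; each union adds +2; each star adds +2
Total: 6 + 0 + 0 = 6 states


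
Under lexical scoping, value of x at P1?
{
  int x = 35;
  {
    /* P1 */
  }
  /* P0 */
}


P1's block does not declare x; resolves to the enclosing declaration at depth 0
x = 35


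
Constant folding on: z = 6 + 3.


6 + 3 = 9 at compile time
Optimized: z = 9


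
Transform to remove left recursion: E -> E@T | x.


Left-recursive alternatives: E@T; non-recursive: x
Introduce E': E -> xE', E' -> @TE' | ε


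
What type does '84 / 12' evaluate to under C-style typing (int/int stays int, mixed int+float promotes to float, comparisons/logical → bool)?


Operand types: int / int
Rule: mixed int/float promotes to float; int/int stays int
Result type: int


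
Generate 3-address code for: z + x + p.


Break into single-operator statements:
t1 = z + x
t2 = t1 + p


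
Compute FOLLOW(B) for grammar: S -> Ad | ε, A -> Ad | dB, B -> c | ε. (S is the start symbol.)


$ ∈ FOLLOW(S). For each A -> αBβ: add FIRST(β)\{ε} to FOLLOW(B); if β nullable, add FOLLOW(A).
FOLLOW(B) = {d}


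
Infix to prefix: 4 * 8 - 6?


left-to-right (same/higher precedence on left): tree is (- (* 4 8) 6)
Prefix: - * 4 8 6


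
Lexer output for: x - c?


Scan left to right, longest-match per lexeme
Tokens: ID(x), OP(-), ID(c)


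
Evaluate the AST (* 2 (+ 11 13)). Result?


Evaluate inner: (+ 11 13) = 24
Evaluate root: (* 2 24) = 48
Result: 48


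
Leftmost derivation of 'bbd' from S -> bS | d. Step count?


Derivation: S => bS => bbS => bbd
Steps: 3


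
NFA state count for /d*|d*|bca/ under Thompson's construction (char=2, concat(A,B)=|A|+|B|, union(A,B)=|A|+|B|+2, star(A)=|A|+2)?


Syntax tree has 5 char leaf(s), 2 union(s), 2 star(s)
chars contribute 5×2 = 10; each union adds +2; each star adds +2
Total: 10 + 4 + 4 = 18 states


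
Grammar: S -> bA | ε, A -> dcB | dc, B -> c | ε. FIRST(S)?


Per alternative of S: FIRST(bA) = {b}; FIRST(ε) = {ε}
FIRST(S) = {b, ε}


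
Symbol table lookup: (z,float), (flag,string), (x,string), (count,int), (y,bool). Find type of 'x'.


Lookup 'x' → type string


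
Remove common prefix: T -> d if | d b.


Common prefix: 'd'
Factored: T -> d T', T' -> if | b


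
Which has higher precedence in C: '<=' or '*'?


'*' is multiplicative (level 10); '<=' is relational (level 7)
Higher level binds tighter
'*' has higher precedence than '<='


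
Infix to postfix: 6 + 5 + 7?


Left to right (same or higher precedence on left)
Postfix: 6 5 + 7 +


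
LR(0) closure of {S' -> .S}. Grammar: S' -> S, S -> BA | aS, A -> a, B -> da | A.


Start: S' -> .S
For each item with dot before a nonterminal B, add B -> .γ for every B-production
Closure: [S' -> .S, S -> .BA, S -> .aS, B -> .da, B -> .A, A -> .a]


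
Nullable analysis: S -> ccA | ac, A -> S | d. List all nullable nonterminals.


A nonterminal is nullable iff some alternative derives ε (directly, or every symbol in it is nullable)
Nullable: {}


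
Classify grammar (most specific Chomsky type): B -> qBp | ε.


Single nonterminal LHS, but q^n p^n is not regular
Classification: Type 2 (Context-Free)


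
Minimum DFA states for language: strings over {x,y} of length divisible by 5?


Track length mod 5: states 0..4, accept at 0
Minimal DFA: 5 states


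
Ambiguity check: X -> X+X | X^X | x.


'x+x^x' has two parse trees (no precedence encoded between + and ^)
Ambiguous


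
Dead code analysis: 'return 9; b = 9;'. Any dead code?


statement follows a return and is unreachable
Dead: 'b = 9'


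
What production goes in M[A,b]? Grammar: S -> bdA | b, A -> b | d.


For [A, b]: 'b' ∈ FIRST(b)
Entry: A -> b


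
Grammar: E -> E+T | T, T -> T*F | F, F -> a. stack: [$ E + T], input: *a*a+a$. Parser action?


'*' can extend T; shift to build T -> T*F
Action: shift


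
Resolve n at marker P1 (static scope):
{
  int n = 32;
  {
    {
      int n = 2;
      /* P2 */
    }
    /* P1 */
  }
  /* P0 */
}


P1's block does not declare n; resolves to the enclosing declaration at depth 0
n = 32


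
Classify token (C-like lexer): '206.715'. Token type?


Pattern: digits with a decimal point
Type: FLOAT_LITERAL


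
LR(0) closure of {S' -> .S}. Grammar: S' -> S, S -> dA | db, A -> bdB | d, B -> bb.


Start: S' -> .S
For each item with dot before a nonterminal B, add B -> .γ for every B-production
Closure: [S' -> .S, S -> .dA, S -> .db]


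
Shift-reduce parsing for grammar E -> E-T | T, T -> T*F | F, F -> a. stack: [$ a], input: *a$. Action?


'a' on top is the handle for F -> a
Action: reduce (F -> a)


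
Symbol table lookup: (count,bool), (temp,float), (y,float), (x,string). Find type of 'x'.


Lookup 'x' → type string


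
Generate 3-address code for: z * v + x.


Break into single-operator statements:
t1 = z * v
t2 = t1 + x


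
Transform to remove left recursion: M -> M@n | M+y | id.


Left-recursive alternatives: M@n, M+y; non-recursive: id
Introduce M': M -> idM', M' -> @nM' | +yM' | ε


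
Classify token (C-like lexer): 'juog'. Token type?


Pattern: letter/underscore followed by alphanumerics, not a keyword
Type: IDENTIFIER


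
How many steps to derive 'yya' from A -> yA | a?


Derivation: A => yA => yyA => yya
Steps: 3


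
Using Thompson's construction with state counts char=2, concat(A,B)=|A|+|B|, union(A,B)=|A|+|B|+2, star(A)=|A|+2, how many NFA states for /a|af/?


Syntax tree has 3 char leaf(s), 1 union(s), 0 star(s)
chars contribute 3×2 = 6; each union adds +2; each star adds +2
Total: 6 + 2 + 0 = 8 states


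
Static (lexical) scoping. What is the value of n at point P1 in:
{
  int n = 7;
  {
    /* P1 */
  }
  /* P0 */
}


P1's block does not declare n; resolves to the enclosing declaration at depth 0
n = 7


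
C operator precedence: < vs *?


'*' is multiplicative (level 10); '<' is relational (level 7)
Higher level binds tighter
'*' has higher precedence than '<'


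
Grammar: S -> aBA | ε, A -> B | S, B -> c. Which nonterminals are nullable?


A nonterminal is nullable iff some alternative derives ε (directly, or every symbol in it is nullable)
Nullable: {A, S}


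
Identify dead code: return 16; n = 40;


statement follows a return and is unreachable
Dead: 'n = 40'


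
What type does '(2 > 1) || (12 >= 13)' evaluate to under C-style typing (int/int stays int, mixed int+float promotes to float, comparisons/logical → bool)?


Operand types: bool || bool
Rule: logical operators take bool operands and yield bool
Result type: bool


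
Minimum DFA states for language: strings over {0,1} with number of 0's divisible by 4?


Track (count of 0) mod 4: states 0..3, accept at 0
Minimal DFA: 4 states


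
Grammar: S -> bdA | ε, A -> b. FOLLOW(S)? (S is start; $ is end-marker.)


$ ∈ FOLLOW(S). For each A -> αBβ: add FIRST(β)\{ε} to FOLLOW(B); if β nullable, add FOLLOW(A).
FOLLOW(S) = {$}


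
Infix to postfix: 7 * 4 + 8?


Left to right (same or higher precedence on left)
Postfix: 7 4 * 8 +


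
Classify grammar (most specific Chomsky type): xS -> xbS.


LHS has context (more than one symbol) and |LHS| ≤ |RHS|
Classification: Type 1 (Context-Sensitive)


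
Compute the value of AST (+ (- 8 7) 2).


Evaluate inner: (- 8 7) = 1
Evaluate root: (+ 1 2) = 3
Result: 3


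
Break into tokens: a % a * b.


Scan left to right, longest-match per lexeme
Tokens: ID(a), OP(%), ID(a), OP(*), ID(b)


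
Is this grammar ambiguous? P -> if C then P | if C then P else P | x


dangling else: 'if C then if C then x else x' parses two ways
Ambiguous


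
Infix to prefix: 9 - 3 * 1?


'*' binds tighter: tree is (- 9 (* 3 1))
Prefix: - 9 * 3 1


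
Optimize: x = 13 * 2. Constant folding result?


13 * 2 = 26 at compile time
Optimized: x = 26


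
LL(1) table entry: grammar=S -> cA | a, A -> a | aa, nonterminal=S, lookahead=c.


For [S, c]: 'c' ∈ FIRST(cA)
Entry: S -> cA


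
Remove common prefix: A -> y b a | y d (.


Common prefix: 'y'
Factored: A -> y A', A' -> b a | d (


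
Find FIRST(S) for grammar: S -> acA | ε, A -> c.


Per alternative of S: FIRST(acA) = {a}; FIRST(ε) = {ε}
FIRST(S) = {a, ε}


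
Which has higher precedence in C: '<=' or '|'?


'<=' is relational (level 7); '|' is bitwise OR (level 3)
Higher level binds tighter
'<=' has higher precedence than '|'


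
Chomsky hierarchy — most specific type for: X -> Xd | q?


Left-linear: every RHS is a terminal or one nonterminal followed by a terminal
Classification: Type 3 (Regular)


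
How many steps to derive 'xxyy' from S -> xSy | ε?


Derivation: S => xSy => xxSyy => xxyy
Steps: 3


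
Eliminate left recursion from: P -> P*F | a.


Left-recursive alternatives: P*F; non-recursive: a
Introduce P': P -> aP', P' -> *FP' | ε


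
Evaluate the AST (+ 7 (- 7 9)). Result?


Evaluate inner: (- 7 9) = -2
Evaluate root: (+ 7 -2) = 5
Result: 5


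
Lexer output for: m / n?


Scan left to right, longest-match per lexeme
Tokens: ID(m), OP(/), ID(n)


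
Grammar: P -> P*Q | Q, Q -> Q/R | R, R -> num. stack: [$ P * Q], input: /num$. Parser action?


'/' can extend Q; shift to build Q -> Q/R
Action: shift


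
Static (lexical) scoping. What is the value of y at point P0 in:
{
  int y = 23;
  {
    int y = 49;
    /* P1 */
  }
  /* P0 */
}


y declared in the same block as P0
y = 23


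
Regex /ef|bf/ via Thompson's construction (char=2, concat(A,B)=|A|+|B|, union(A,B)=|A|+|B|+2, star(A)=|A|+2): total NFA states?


Syntax tree has 4 char leaf(s), 1 union(s), 0 star(s)
chars contribute 4×2 = 8; each union adds +2; each star adds +2
Total: 8 + 2 + 0 = 10 states


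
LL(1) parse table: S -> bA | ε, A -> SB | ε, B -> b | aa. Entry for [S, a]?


For [S, a]: ε is nullable and 'a' ∈ FOLLOW(S)
Entry: S -> ε


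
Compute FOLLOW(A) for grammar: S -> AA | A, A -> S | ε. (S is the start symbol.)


$ ∈ FOLLOW(S). For each A -> αBβ: add FIRST(β)\{ε} to FOLLOW(B); if β nullable, add FOLLOW(A).
FOLLOW(A) = {$}


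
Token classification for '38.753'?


Pattern: digits with a decimal point
Type: FLOAT_LITERAL


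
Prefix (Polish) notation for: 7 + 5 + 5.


left-to-right (same/higher precedence on left): tree is (+ (+ 7 5) 5)
Prefix: + + 7 5 5


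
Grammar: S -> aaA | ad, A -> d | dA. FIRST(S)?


Per alternative of S: FIRST(aaA) = {a}; FIRST(ad) = {a}
FIRST(S) = {a}


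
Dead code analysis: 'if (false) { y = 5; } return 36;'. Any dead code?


condition is constant false, so the whole block is unreachable
Dead: 'if (false) { y = 5; }'


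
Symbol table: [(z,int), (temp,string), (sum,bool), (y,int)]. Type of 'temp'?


Lookup 'temp' → type string


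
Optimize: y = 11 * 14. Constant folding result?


11 * 14 = 154 at compile time
Optimized: y = 154


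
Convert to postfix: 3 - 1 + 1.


Left to right (same or higher precedence on left)
Postfix: 3 1 - 1 +


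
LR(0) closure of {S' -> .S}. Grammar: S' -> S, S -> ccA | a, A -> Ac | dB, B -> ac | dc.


Start: S' -> .S
For each item with dot before a nonterminal B, add B -> .γ for every B-production
Closure: [S' -> .S, S -> .ccA, S -> .a]


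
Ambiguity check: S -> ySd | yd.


balanced y^n…d^n: each string has a unique parse
Unambiguous


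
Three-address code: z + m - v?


Break into single-operator statements:
t1 = z + m
t2 = t1 - v


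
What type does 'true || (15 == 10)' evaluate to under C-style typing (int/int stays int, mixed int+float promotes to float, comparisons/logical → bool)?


Operand types: bool || bool
Rule: logical operators take bool operands and yield bool
Result type: bool


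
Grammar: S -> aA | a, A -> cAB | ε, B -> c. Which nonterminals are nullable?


A nonterminal is nullable iff some alternative derives ε (directly, or every symbol in it is nullable)
Nullable: {A}


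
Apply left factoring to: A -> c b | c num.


Common prefix: 'c'
Factored: A -> c A', A' -> b | num


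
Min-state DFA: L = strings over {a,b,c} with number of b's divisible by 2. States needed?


Track (count of b) mod 2: states 0..1, accept at 0
Minimal DFA: 2 states


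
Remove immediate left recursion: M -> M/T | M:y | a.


Left-recursive alternatives: M/T, M:y; non-recursive: a
Introduce M': M -> aM', M' -> /TM' | :yM' | ε


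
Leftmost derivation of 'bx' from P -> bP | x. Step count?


Derivation: P => bP => bx
Steps: 2


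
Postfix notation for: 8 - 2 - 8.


Left to right (same or higher precedence on left)
Postfix: 8 2 - 8 -


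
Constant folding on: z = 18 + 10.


18 + 10 = 28 at compile time
Optimized: z = 28


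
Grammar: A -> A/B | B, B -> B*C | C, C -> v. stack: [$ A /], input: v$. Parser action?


no handle ('A/' is not any RHS); shift 'v'
Action: shift


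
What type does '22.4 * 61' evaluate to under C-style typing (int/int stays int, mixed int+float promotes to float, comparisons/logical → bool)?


Operand types: float * int
Rule: mixed int/float promotes to float; int/int stays int
Result type: float


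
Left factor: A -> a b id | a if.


Common prefix: 'a'
Factored: A -> a A', A' -> b id | if


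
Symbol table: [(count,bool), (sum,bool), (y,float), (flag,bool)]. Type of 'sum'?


Lookup 'sum' → type bool


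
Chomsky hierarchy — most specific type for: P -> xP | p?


Right-linear: every RHS is a terminal or a terminal followed by one nonterminal
Classification: Type 3 (Regular)


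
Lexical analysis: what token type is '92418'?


Pattern: digits only
Type: INTEGER_LITERAL


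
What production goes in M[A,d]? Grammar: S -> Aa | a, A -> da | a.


For [A, d]: 'd' ∈ FIRST(da)
Entry: A -> da


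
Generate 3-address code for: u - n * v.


Break into single-operator statements:
t1 = n * v
t2 = u - t1


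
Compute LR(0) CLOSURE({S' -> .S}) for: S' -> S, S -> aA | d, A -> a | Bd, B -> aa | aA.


Start: S' -> .S
For each item with dot before a nonterminal B, add B -> .γ for every B-production
Closure: [S' -> .S, S -> .aA, S -> .d]


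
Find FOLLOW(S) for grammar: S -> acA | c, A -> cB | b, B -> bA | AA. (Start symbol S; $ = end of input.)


$ ∈ FOLLOW(S). For each A -> αBβ: add FIRST(β)\{ε} to FOLLOW(B); if β nullable, add FOLLOW(A).
FOLLOW(S) = {$}


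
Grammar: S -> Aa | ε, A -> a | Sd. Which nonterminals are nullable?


A nonterminal is nullable iff some alternative derives ε (directly, or every symbol in it is nullable)
Nullable: {S}


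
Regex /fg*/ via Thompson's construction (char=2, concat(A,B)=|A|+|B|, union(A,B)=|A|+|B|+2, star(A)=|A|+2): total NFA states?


Syntax tree has 2 char leaf(s), 0 union(s), 1 star(s)
chars contribute 2×2 = 4; each union adds +2; each star adds +2
Total: 4 + 0 + 2 = 6 states


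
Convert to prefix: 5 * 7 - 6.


left-to-right (same/higher precedence on left): tree is (- (* 5 7) 6)
Prefix: - * 5 7 6


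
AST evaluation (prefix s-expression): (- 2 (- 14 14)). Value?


Evaluate inner: (- 14 14) = 0
Evaluate root: (- 2 0) = 2
Result: 2


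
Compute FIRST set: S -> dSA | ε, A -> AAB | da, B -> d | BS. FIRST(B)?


Per alternative of B: FIRST(d) = {d}; FIRST(BS) = {d}
FIRST(B) = {d}


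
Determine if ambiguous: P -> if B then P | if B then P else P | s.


dangling else: 'if B then if B then s else s' parses two ways
Ambiguous


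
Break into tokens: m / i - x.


Scan left to right, longest-match per lexeme
Tokens: ID(m), OP(/), ID(i), OP(-), ID(x)


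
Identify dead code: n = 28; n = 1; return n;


first assignment to n is overwritten before any read
Dead: 'n = 28'


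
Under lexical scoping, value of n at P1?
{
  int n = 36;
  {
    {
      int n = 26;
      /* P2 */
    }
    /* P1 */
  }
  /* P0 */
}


P1's block does not declare n; resolves to the enclosing declaration at depth 0
n = 36


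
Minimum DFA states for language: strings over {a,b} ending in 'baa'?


Track the longest suffix of input matching a prefix of 'baa': 4 classes (prefixes of length 0..3)
Minimal DFA: 4 states


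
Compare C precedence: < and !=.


'<' is relational (level 7); '!=' is equality (level 6)
Higher level binds tighter
'<' has higher precedence than '!='


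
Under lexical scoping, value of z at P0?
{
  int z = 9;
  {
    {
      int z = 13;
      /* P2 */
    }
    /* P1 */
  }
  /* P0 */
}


z declared in the same block as P0
z = 9


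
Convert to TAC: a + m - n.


Break into single-operator statements:
t1 = a + m
t2 = t1 - n


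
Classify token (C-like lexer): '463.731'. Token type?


Pattern: digits with a decimal point
Type: FLOAT_LITERAL


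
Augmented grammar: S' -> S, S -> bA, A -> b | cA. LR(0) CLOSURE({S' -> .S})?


Start: S' -> .S
For each item with dot before a nonterminal B, add B -> .γ for every B-production
Closure: [S' -> .S, S -> .bA]


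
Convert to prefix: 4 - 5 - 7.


left-to-right (same/higher precedence on left): tree is (- (- 4 5) 7)
Prefix: - - 4 5 7


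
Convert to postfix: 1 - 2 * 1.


* has higher precedence, evaluate 2*1 first
Postfix: 1 2 1 * -


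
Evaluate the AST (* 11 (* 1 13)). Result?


Evaluate inner: (* 1 13) = 13
Evaluate root: (* 11 13) = 143
Result: 143


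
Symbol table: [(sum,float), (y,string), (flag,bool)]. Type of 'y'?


Lookup 'y' → type string


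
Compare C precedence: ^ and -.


'-' is additive (level 9); '^' is bitwise XOR (level 4)
Higher level binds tighter
'-' has higher precedence than '^'


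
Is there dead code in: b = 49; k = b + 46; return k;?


b is read by k's definition; k is returned
No dead code


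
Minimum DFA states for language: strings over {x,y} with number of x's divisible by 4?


Track (count of x) mod 4: states 0..3, accept at 0
Minimal DFA: 4 states


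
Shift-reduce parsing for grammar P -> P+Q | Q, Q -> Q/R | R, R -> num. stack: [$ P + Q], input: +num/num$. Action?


handle 'P+Q' on top; lookahead ∈ FOLLOW(P) = {+, $}
Action: reduce (P -> P+Q)


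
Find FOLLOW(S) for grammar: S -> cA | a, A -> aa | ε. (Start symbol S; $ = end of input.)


$ ∈ FOLLOW(S). For each A -> αBβ: add FIRST(β)\{ε} to FOLLOW(B); if β nullable, add FOLLOW(A).
FOLLOW(S) = {$}


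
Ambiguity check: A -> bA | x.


right-linear, alternatives start with distinct terminals 'b' vs 'x': unique leftmost derivation
Unambiguous


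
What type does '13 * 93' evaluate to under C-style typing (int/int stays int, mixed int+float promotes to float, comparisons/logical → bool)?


Operand types: int * int
Rule: mixed int/float promotes to float; int/int stays int
Result type: int


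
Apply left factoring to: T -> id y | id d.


Common prefix: 'id'
Factored: T -> id T', T' -> y | d


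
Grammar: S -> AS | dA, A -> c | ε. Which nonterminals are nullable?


A nonterminal is nullable iff some alternative derives ε (directly, or every symbol in it is nullable)
Nullable: {A}


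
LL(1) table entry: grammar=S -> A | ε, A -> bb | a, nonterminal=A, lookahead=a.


For [A, a]: 'a' ∈ FIRST(a)
Entry: A -> a


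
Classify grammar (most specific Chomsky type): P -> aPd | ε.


Single nonterminal LHS, but a^n d^n is not regular
Classification: Type 2 (Context-Free)


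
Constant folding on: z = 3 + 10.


3 + 10 = 13 at compile time
Optimized: z = 13


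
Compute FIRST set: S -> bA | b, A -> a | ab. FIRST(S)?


Per alternative of S: FIRST(bA) = {b}; FIRST(b) = {b}
FIRST(S) = {b}


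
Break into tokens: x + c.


Scan left to right, longest-match per lexeme
Tokens: ID(x), OP(+), ID(c)


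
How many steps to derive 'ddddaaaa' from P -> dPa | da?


Derivation: P => dPa => ddPaa => dddPaaa => ddddaaaa
Steps: 4


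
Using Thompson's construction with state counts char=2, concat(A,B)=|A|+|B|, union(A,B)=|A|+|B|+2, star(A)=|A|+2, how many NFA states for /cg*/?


Syntax tree has 2 char leaf(s), 0 union(s), 1 star(s)
chars contribute 2×2 = 4; each union adds +2; each star adds +2
Total: 4 + 0 + 2 = 6 states


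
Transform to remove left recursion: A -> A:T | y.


Left-recursive alternatives: A:T; non-recursive: y
Introduce A': A -> yA', A' -> :TA' | ε


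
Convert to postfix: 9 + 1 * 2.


* has higher precedence, evaluate 1*2 first
Postfix: 9 1 2 * +


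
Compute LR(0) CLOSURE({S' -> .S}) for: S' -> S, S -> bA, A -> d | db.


Start: S' -> .S
For each item with dot before a nonterminal B, add B -> .γ for every B-production
Closure: [S' -> .S, S -> .bA]


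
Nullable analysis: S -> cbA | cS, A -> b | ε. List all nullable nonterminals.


A nonterminal is nullable iff some alternative derives ε (directly, or every symbol in it is nullable)
Nullable: {A}


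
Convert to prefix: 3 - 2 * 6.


'*' binds tighter: tree is (- 3 (* 2 6))
Prefix: - 3 * 2 6


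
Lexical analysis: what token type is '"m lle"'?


Pattern: double-quoted sequence
Type: STRING_LITERAL


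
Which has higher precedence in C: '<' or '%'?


'%' is multiplicative (level 10); '<' is relational (level 7)
Higher level binds tighter
'%' has higher precedence than '<'


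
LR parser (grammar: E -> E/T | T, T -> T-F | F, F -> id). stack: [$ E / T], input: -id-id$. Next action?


'-' can extend T; shift to build T -> T-F
Action: shift


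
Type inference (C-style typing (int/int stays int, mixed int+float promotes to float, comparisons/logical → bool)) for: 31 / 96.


Operand types: int / int
Rule: mixed int/float promotes to float; int/int stays int
Result type: int


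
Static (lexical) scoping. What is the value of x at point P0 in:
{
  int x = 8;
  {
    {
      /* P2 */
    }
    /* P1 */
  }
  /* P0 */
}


x declared in the same block as P0
x = 8


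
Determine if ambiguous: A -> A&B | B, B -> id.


precedence layered via separate nonterminal B: deterministic
Unambiguous


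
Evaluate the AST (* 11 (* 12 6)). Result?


Evaluate inner: (* 12 6) = 72
Evaluate root: (* 11 72) = 792
Result: 792


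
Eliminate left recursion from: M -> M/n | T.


Left-recursive alternatives: M/n; non-recursive: T
Introduce M': M -> TM', M' -> /nM' | ε


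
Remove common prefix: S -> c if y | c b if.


Common prefix: 'c'
Factored: S -> c S', S' -> if y | b if


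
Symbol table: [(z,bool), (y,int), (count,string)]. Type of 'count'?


Lookup 'count' → type string


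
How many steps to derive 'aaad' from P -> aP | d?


Derivation: P => aP => aaP => aaaP => aaad
Steps: 4


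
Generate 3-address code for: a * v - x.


Break into single-operator statements:
t1 = a * v
t2 = t1 - x


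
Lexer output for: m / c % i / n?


Scan left to right, longest-match per lexeme
Tokens: ID(m), OP(/), ID(c), OP(%), ID(i), OP(/), ID(n)


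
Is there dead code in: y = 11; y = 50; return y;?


first assignment to y is overwritten before any read
Dead: 'y = 11'


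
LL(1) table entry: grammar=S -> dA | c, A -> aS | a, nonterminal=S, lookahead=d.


For [S, d]: 'd' ∈ FIRST(dA)
Entry: S -> dA


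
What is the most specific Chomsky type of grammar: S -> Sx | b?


Left-linear: every RHS is a terminal or one nonterminal followed by a terminal
Classification: Type 3 (Regular)


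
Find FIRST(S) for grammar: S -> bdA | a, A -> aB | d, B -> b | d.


Per alternative of S: FIRST(bdA) = {b}; FIRST(a) = {a}
FIRST(S) = {a, b}


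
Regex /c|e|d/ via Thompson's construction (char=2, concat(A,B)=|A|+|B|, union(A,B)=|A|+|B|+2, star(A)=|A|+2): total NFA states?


Syntax tree has 3 char leaf(s), 2 union(s), 0 star(s)
chars contribute 3×2 = 6; each union adds +2; each star adds +2
Total: 6 + 4 + 0 = 10 states


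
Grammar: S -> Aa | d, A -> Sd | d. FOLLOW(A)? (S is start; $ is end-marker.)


$ ∈ FOLLOW(S). For each A -> αBβ: add FIRST(β)\{ε} to FOLLOW(B); if β nullable, add FOLLOW(A).
FOLLOW(A) = {a}


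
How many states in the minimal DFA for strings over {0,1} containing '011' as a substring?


KMP-style automaton: 3 progress states + 1 absorbing accept = 4
Minimal DFA: 4 states


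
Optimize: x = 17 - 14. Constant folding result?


17 - 14 = 3 at compile time
Optimized: x = 3


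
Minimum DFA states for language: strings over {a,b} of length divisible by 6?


Track length mod 6: states 0..5, accept at 0
Minimal DFA: 6 states


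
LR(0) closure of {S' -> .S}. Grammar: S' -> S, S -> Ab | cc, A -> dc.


Start: S' -> .S
For each item with dot before a nonterminal B, add B -> .γ for every B-production
Closure: [S' -> .S, S -> .Ab, S -> .cc, A -> .dc]


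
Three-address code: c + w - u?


Break into single-operator statements:
t1 = c + w
t2 = t1 - u


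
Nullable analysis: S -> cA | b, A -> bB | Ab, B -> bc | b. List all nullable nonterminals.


A nonterminal is nullable iff some alternative derives ε (directly, or every symbol in it is nullable)
Nullable: {}


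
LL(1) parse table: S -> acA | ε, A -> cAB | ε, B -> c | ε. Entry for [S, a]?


For [S, a]: 'a' ∈ FIRST(acA)
Entry: S -> acA


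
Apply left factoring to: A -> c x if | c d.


Common prefix: 'c'
Factored: A -> c A', A' -> x if | d


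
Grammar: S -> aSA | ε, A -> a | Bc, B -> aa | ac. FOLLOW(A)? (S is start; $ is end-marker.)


$ ∈ FOLLOW(S). For each A -> αBβ: add FIRST(β)\{ε} to FOLLOW(B); if β nullable, add FOLLOW(A).
FOLLOW(A) = {$, a}


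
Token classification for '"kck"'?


Pattern: double-quoted sequence
Type: STRING_LITERAL


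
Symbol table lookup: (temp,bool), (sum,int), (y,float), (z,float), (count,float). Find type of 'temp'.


Lookup 'temp' → type bool


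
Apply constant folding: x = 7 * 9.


7 * 9 = 63 at compile time
Optimized: x = 63


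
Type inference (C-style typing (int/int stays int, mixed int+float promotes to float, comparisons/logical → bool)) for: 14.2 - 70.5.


Operand types: float - float
Rule: mixed int/float promotes to float; int/int stays int
Result type: float


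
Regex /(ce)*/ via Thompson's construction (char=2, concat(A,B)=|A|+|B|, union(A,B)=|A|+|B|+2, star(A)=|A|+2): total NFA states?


Syntax tree has 2 char leaf(s), 0 union(s), 1 star(s)
chars contribute 2×2 = 4; each union adds +2; each star adds +2
Total: 4 + 0 + 2 = 6 states


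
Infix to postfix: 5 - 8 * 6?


* has higher precedence, evaluate 8*6 first
Postfix: 5 8 6 * -


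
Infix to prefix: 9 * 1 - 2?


left-to-right (same/higher precedence on left): tree is (- (* 9 1) 2)
Prefix: - * 9 1 2


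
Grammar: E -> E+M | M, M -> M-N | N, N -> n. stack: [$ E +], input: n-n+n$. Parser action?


no handle ('E+' is not any RHS); shift 'n'
Action: shift


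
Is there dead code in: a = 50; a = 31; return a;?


first assignment to a is overwritten before any read
Dead: 'a = 50'


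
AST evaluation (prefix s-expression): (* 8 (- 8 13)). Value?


Evaluate inner: (- 8 13) = -5
Evaluate root: (* 8 -5) = -40
Result: -40


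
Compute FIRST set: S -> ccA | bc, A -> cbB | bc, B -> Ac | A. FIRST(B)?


Per alternative of B: FIRST(Ac) = {b, c}; FIRST(A) = {b, c}
FIRST(B) = {b, c}


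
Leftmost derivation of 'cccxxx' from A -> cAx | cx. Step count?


Derivation: A => cAx => ccAxx => cccxxx
Steps: 3


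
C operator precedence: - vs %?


'%' is multiplicative (level 10); '-' is additive (level 9)
Higher level binds tighter
'%' has higher precedence than '-'


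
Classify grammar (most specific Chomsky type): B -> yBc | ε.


Single nonterminal LHS, but y^n c^n is not regular
Classification: Type 2 (Context-Free)


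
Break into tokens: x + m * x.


Scan left to right, longest-match per lexeme
Tokens: ID(x), OP(+), ID(m), OP(*), ID(x)


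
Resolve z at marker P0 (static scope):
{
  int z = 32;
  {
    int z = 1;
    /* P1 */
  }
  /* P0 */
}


z declared in the same block as P0
z = 32


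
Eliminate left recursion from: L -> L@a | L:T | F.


Left-recursive alternatives: L@a, L:T; non-recursive: F
Introduce L': L -> FL', L' -> @aL' | :TL' | ε


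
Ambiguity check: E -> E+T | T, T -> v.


precedence layered via separate nonterminal T: deterministic
Unambiguous


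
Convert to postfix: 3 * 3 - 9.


Left to right (same or higher precedence on left)
Postfix: 3 3 * 9 -


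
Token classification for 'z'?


Pattern: letter/underscore followed by alphanumerics, not a keyword
Type: IDENTIFIER


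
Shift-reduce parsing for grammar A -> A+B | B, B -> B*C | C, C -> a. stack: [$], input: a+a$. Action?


no handle on stack; shift 'a'
Action: shift


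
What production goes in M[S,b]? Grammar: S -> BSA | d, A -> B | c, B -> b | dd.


For [S, b]: 'b' ∈ FIRST(BSA)
Entry: S -> BSA
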